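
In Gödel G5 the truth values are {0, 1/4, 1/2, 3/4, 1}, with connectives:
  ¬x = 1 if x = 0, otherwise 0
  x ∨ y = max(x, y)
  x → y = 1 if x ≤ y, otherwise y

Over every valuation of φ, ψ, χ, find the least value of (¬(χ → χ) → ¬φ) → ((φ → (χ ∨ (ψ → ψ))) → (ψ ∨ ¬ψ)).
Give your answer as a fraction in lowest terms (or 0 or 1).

Take φ = 0, ψ = 1/4, χ = 0:
χ → χ = 0 → 0 = 1
¬(χ → χ) = ¬1 = 0
¬φ = ¬0 = 1
¬(χ → χ) → ¬φ = 0 → 1 = 1
ψ → ψ = 1/4 → 1/4 = 1
χ ∨ (ψ → ψ) = 0 ∨ 1 = 1
φ → (χ ∨ (ψ → ψ)) = 0 → 1 = 1
¬ψ = ¬1/4 = 0
ψ ∨ ¬ψ = 1/4 ∨ 0 = 1/4
(φ → (χ ∨ (ψ → ψ))) → (ψ ∨ ¬ψ) = 1 → 1/4 = 1/4
(¬(χ → χ) → ¬φ) → ((φ → (χ ∨ (ψ → ψ))) → (ψ ∨ ¬ψ)) = 1 → 1/4 = 1/4
No assignment yields a value below 1/4, so this is the minimum.

1/4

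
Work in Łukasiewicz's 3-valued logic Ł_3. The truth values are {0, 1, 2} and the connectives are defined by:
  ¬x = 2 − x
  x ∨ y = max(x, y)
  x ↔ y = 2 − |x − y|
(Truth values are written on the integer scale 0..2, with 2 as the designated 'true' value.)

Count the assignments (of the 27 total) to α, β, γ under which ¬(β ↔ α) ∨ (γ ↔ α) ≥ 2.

13

value 2: 13 assignments (counts)
value 1: 12 assignments
value 0: 2 assignments
So 13 of the 27 assignments meet the threshold.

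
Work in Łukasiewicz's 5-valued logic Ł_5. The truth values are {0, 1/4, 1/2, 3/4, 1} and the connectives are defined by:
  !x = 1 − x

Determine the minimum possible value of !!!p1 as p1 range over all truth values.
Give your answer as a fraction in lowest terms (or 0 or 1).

Take p1 = 1:
!p1 = !1 = 0
!!p1 = !0 = 1
!!!p1 = !1 = 0
No assignment yields a value below 0, so this is the minimum.

0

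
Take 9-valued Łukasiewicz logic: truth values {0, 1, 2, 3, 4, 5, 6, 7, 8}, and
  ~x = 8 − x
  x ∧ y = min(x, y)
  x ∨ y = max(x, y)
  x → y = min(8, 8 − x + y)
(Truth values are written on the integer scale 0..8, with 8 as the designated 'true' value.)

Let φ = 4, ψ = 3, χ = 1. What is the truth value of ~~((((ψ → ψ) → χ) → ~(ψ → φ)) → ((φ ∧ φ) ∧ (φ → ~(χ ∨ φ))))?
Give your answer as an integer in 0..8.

5

ψ → ψ = 3 → 3 = 8
(ψ → ψ) → χ = 8 → 1 = 1
ψ → φ = 3 → 4 = 8
~(ψ → φ) = ~8 = 0
((ψ → ψ) → χ) → ~(ψ → φ) = 1 → 0 = 7
φ ∧ φ = 4 ∧ 4 = 4
χ ∨ φ = 1 ∨ 4 = 4
~(χ ∨ φ) = ~4 = 4
φ → ~(χ ∨ φ) = 4 → 4 = 8
(φ ∧ φ) ∧ (φ → ~(χ ∨ φ)) = 4 ∧ 8 = 4
(((ψ → ψ) → χ) → ~(ψ → φ)) → ((φ ∧ φ) ∧ (φ → ~(χ ∨ φ))) = 7 → 4 = 5
~((((ψ → ψ) → χ) → ~(ψ → φ)) → ((φ ∧ φ) ∧ (φ → ~(χ ∨ φ)))) = ~5 = 3
~~((((ψ → ψ) → χ) → ~(ψ → φ)) → ((φ ∧ φ) ∧ (φ → ~(χ ∨ φ)))) = ~3 = 5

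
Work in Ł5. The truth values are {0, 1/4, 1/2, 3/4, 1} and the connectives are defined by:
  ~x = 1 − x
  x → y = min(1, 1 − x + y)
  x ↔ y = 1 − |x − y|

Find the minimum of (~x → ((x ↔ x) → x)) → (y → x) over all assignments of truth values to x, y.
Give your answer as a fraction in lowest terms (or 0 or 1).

1/2

Take x = 1/2, y = 1:
~x = ~1/2 = 1/2
x ↔ x = 1/2 ↔ 1/2 = 1
(x ↔ x) → x = 1 → 1/2 = 1/2
~x → ((x ↔ x) → x) = 1/2 → 1/2 = 1
y → x = 1 → 1/2 = 1/2
(~x → ((x ↔ x) → x)) → (y → x) = 1 → 1/2 = 1/2
No assignment yields a value below 1/2, so this is the minimum.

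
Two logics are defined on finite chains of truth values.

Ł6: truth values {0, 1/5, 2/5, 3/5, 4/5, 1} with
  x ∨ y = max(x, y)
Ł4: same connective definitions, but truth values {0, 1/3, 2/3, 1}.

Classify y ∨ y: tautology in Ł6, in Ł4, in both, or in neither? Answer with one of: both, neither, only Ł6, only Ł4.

In Ł6: at y = 0 the value is 0 — not a tautology.
In Ł4: at y = 0 the value is 0 — not a tautology.

neither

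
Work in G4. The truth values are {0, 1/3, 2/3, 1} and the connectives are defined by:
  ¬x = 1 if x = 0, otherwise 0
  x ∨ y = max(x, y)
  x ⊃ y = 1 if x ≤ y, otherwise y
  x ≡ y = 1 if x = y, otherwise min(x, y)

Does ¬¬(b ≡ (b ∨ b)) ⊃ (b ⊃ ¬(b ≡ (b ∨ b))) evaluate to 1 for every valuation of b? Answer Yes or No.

No

Counterexample: take b = 1/3.
b ∨ b = 1/3 ∨ 1/3 = 1/3
b ≡ (b ∨ b) = 1/3 ≡ 1/3 = 1
¬(b ≡ (b ∨ b)) = ¬1 = 0
¬¬(b ≡ (b ∨ b)) = ¬0 = 1
b ⊃ ¬(b ≡ (b ∨ b)) = 1/3 ⊃ 0 = 0
¬¬(b ≡ (b ∨ b)) ⊃ (b ⊃ ¬(b ≡ (b ∨ b))) = 1 ⊃ 0 = 0
This gives 0 ≠ 1.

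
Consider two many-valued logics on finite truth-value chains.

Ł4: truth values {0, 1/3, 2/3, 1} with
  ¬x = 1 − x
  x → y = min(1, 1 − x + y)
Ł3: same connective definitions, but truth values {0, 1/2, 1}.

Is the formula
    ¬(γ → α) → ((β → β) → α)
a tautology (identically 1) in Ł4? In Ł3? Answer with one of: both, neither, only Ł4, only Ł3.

neither

In Ł4: at α = 0, β = 0, γ = 1/3 the value is 2/3 — not a tautology.
In Ł3: at α = 0, β = 0, γ = 1/2 the value is 1/2 — not a tautology.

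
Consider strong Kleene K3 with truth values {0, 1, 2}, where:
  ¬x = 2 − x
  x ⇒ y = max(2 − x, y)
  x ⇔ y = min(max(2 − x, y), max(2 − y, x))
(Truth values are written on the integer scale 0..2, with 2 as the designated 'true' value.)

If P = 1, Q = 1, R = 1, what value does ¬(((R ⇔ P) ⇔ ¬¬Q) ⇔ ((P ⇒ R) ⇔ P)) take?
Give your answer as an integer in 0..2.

1

R ⇔ P = 1 ⇔ 1 = 1
¬Q = ¬1 = 1
¬¬Q = ¬1 = 1
(R ⇔ P) ⇔ ¬¬Q = 1 ⇔ 1 = 1
P ⇒ R = 1 ⇒ 1 = 1
(P ⇒ R) ⇔ P = 1 ⇔ 1 = 1
((R ⇔ P) ⇔ ¬¬Q) ⇔ ((P ⇒ R) ⇔ P) = 1 ⇔ 1 = 1
¬(((R ⇔ P) ⇔ ¬¬Q) ⇔ ((P ⇒ R) ⇔ P)) = ¬1 = 1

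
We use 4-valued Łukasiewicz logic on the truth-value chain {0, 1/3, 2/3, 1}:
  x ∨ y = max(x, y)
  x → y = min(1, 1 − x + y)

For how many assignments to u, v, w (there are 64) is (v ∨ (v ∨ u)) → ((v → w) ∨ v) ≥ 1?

value 1: 61 assignments (counts)
value 2/3: 3 assignments
So 61 of the 64 assignments meet the threshold.

61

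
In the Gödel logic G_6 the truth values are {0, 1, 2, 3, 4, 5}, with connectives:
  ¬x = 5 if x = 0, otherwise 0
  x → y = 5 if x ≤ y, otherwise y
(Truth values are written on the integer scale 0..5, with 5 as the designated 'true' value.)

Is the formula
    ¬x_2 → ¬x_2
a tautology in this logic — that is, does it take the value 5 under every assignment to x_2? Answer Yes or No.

x_2 = 0 ↦ 5
x_2 = 1 ↦ 5
x_2 = 2 ↦ 5
x_2 = 3 ↦ 5
x_2 = 4 ↦ 5
x_2 = 5 ↦ 5
Every assignment gives a value ≥ 5.

Yes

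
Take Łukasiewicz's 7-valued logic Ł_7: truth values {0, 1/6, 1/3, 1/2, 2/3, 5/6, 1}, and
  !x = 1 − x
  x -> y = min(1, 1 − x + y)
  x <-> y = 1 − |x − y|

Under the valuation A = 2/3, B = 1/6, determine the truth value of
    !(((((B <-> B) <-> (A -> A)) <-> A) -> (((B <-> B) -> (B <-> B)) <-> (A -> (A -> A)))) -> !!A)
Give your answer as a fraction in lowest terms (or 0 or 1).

B <-> B = 1/6 <-> 1/6 = 1
A -> A = 2/3 -> 2/3 = 1
(B <-> B) <-> (A -> A) = 1 <-> 1 = 1
((B <-> B) <-> (A -> A)) <-> A = 1 <-> 2/3 = 2/3
B <-> B = 1/6 <-> 1/6 = 1
B <-> B = 1/6 <-> 1/6 = 1
(B <-> B) -> (B <-> B) = 1 -> 1 = 1
A -> A = 2/3 -> 2/3 = 1
A -> (A -> A) = 2/3 -> 1 = 1
((B <-> B) -> (B <-> B)) <-> (A -> (A -> A)) = 1 <-> 1 = 1
(((B <-> B) <-> (A -> A)) <-> A) -> (((B <-> B) -> (B <-> B)) <-> (A -> (A -> A))) = 2/3 -> 1 = 1
!A = !2/3 = 1/3
!!A = !1/3 = 2/3
((((B <-> B) <-> (A -> A)) <-> A) -> (((B <-> B) -> (B <-> B)) <-> (A -> (A -> A)))) -> !!A = 1 -> 2/3 = 2/3
!(((((B <-> B) <-> (A -> A)) <-> A) -> (((B <-> B) -> (B <-> B)) <-> (A -> (A -> A)))) -> !!A) = !2/3 = 1/3

1/3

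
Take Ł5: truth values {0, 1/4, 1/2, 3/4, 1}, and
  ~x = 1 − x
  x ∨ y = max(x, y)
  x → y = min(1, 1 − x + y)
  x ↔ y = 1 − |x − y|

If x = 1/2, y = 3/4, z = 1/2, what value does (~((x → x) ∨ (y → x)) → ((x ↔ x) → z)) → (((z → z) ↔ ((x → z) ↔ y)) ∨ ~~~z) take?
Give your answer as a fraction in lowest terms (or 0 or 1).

x → x = 1/2 → 1/2 = 1
y → x = 3/4 → 1/2 = 3/4
(x → x) ∨ (y → x) = 1 ∨ 3/4 = 1
~((x → x) ∨ (y → x)) = ~1 = 0
x ↔ x = 1/2 ↔ 1/2 = 1
(x ↔ x) → z = 1 → 1/2 = 1/2
~((x → x) ∨ (y → x)) → ((x ↔ x) → z) = 0 → 1/2 = 1
z → z = 1/2 → 1/2 = 1
x → z = 1/2 → 1/2 = 1
(x → z) ↔ y = 1 ↔ 3/4 = 3/4
(z → z) ↔ ((x → z) ↔ y) = 1 ↔ 3/4 = 3/4
~z = ~1/2 = 1/2
~~z = ~1/2 = 1/2
~~~z = ~1/2 = 1/2
((z → z) ↔ ((x → z) ↔ y)) ∨ ~~~z = 3/4 ∨ 1/2 = 3/4
(~((x → x) ∨ (y → x)) → ((x ↔ x) → z)) → (((z → z) ↔ ((x → z) ↔ y)) ∨ ~~~z) = 1 → 3/4 = 3/4

3/4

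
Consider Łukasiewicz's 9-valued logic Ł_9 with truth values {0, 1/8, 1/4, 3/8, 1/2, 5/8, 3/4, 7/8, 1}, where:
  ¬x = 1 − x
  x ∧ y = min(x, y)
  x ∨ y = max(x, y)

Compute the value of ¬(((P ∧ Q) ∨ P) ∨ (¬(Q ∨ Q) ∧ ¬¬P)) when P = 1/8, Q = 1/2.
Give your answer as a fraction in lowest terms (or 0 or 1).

P ∧ Q = 1/8 ∧ 1/2 = 1/8
(P ∧ Q) ∨ P = 1/8 ∨ 1/8 = 1/8
Q ∨ Q = 1/2 ∨ 1/2 = 1/2
¬(Q ∨ Q) = ¬1/2 = 1/2
¬P = ¬1/8 = 7/8
¬¬P = ¬7/8 = 1/8
¬(Q ∨ Q) ∧ ¬¬P = 1/2 ∧ 1/8 = 1/8
((P ∧ Q) ∨ P) ∨ (¬(Q ∨ Q) ∧ ¬¬P) = 1/8 ∨ 1/8 = 1/8
¬(((P ∧ Q) ∨ P) ∨ (¬(Q ∨ Q) ∧ ¬¬P)) = ¬1/8 = 7/8

7/8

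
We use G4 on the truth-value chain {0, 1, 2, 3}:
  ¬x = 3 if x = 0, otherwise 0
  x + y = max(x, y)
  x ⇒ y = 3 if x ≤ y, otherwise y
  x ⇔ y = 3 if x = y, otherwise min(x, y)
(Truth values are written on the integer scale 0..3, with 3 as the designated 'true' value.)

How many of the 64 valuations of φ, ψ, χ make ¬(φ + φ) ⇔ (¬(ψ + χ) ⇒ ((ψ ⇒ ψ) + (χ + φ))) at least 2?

16

value 3: 16 assignments (counts)
value 0: 48 assignments
So 16 of the 64 assignments meet the threshold.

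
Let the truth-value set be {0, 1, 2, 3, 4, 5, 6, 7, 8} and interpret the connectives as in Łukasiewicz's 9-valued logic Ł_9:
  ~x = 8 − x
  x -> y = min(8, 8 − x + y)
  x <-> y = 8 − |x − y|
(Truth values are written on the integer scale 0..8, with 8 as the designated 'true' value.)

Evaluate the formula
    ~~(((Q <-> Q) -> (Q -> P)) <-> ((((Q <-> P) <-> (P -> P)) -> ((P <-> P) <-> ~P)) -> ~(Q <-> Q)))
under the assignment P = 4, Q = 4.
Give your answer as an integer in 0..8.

Q <-> Q = 4 <-> 4 = 8
Q -> P = 4 -> 4 = 8
(Q <-> Q) -> (Q -> P) = 8 -> 8 = 8
Q <-> P = 4 <-> 4 = 8
P -> P = 4 -> 4 = 8
(Q <-> P) <-> (P -> P) = 8 <-> 8 = 8
P <-> P = 4 <-> 4 = 8
~P = ~4 = 4
(P <-> P) <-> ~P = 8 <-> 4 = 4
((Q <-> P) <-> (P -> P)) -> ((P <-> P) <-> ~P) = 8 -> 4 = 4
Q <-> Q = 4 <-> 4 = 8
~(Q <-> Q) = ~8 = 0
(((Q <-> P) <-> (P -> P)) -> ((P <-> P) <-> ~P)) -> ~(Q <-> Q) = 4 -> 0 = 4
((Q <-> Q) -> (Q -> P)) <-> ((((Q <-> P) <-> (P -> P)) -> ((P <-> P) <-> ~P)) -> ~(Q <-> Q)) = 8 <-> 4 = 4
~(((Q <-> Q) -> (Q -> P)) <-> ((((Q <-> P) <-> (P -> P)) -> ((P <-> P) <-> ~P)) -> ~(Q <-> Q))) = ~4 = 4
~~(((Q <-> Q) -> (Q -> P)) <-> ((((Q <-> P) <-> (P -> P)) -> ((P <-> P) <-> ~P)) -> ~(Q <-> Q))) = ~4 = 4

4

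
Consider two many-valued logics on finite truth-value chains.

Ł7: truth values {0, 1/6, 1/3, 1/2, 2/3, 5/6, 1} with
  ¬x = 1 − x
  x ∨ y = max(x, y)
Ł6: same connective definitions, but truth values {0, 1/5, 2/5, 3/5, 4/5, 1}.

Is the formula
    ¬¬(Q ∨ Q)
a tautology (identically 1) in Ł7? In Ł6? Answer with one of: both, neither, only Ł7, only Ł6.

neither

In Ł7: at Q = 0 the value is 0 — not a tautology.
In Ł6: at Q = 0 the value is 0 — not a tautology.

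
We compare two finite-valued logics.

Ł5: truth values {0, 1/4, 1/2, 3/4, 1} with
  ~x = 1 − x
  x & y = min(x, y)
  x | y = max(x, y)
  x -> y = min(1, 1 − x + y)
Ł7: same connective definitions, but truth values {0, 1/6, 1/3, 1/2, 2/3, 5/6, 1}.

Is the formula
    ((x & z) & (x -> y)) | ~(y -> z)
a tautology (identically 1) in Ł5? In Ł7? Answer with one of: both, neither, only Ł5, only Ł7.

In Ł5: at x = 0, y = 0, z = 0 the value is 0 — not a tautology.
In Ł7: at x = 0, y = 0, z = 0 the value is 0 — not a tautology.

neither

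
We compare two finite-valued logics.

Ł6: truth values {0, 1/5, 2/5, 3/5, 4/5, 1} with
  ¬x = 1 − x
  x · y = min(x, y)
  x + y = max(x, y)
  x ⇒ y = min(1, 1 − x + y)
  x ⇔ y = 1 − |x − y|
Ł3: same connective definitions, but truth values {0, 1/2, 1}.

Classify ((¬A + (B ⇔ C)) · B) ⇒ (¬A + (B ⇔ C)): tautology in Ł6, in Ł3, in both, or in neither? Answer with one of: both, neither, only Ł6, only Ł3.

both

In Ł6: every assignment gives 1 — tautology.
In Ł3: every assignment gives 1 — tautology.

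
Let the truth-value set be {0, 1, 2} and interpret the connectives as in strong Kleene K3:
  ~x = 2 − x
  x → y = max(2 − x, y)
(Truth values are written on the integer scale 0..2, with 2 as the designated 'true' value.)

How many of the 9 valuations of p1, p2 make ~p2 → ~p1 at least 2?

p1 = 0, p2 = 0 ↦ 2  ≥
p1 = 0, p2 = 1 ↦ 2  ≥
p1 = 0, p2 = 2 ↦ 2  ≥
p1 = 1, p2 = 0 ↦ 1  <
p1 = 1, p2 = 1 ↦ 1  <
p1 = 1, p2 = 2 ↦ 2  ≥
p1 = 2, p2 = 0 ↦ 0  <
p1 = 2, p2 = 1 ↦ 1  <
p1 = 2, p2 = 2 ↦ 2  ≥
So 5 of the 9 assignments meet the threshold.

5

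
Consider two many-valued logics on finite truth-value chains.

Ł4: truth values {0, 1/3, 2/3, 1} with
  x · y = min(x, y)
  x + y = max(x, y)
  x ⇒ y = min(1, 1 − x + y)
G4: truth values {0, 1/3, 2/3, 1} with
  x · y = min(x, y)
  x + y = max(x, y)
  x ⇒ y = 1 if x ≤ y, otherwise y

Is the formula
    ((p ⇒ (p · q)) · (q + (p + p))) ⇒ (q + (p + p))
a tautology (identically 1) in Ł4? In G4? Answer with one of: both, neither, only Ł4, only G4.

both

In Ł4: every assignment gives 1 — tautology.
In G4: every assignment gives 1 — tautology.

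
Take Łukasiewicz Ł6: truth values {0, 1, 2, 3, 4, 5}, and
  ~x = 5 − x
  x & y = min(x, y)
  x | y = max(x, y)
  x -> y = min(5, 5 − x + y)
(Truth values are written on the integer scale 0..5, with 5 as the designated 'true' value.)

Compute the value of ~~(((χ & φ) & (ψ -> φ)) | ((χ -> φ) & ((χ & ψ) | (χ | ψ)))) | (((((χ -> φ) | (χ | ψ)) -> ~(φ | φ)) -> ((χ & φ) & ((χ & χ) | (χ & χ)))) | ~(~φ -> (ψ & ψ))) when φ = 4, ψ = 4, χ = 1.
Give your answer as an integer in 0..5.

χ & φ = 1 & 4 = 1
ψ -> φ = 4 -> 4 = 5
(χ & φ) & (ψ -> φ) = 1 & 5 = 1
χ -> φ = 1 -> 4 = 5
χ & ψ = 1 & 4 = 1
χ | ψ = 1 | 4 = 4
(χ & ψ) | (χ | ψ) = 1 | 4 = 4
(χ -> φ) & ((χ & ψ) | (χ | ψ)) = 5 & 4 = 4
((χ & φ) & (ψ -> φ)) | ((χ -> φ) & ((χ & ψ) | (χ | ψ))) = 1 | 4 = 4
~(((χ & φ) & (ψ -> φ)) | ((χ -> φ) & ((χ & ψ) | (χ | ψ)))) = ~4 = 1
~~(((χ & φ) & (ψ -> φ)) | ((χ -> φ) & ((χ & ψ) | (χ | ψ)))) = ~1 = 4
χ -> φ = 1 -> 4 = 5
χ | ψ = 1 | 4 = 4
(χ -> φ) | (χ | ψ) = 5 | 4 = 5
φ | φ = 4 | 4 = 4
~(φ | φ) = ~4 = 1
((χ -> φ) | (χ | ψ)) -> ~(φ | φ) = 5 -> 1 = 1
χ & φ = 1 & 4 = 1
χ & χ = 1 & 1 = 1
χ & χ = 1 & 1 = 1
(χ & χ) | (χ & χ) = 1 | 1 = 1
(χ & φ) & ((χ & χ) | (χ & χ)) = 1 & 1 = 1
(((χ -> φ) | (χ | ψ)) -> ~(φ | φ)) -> ((χ & φ) & ((χ & χ) | (χ & χ))) = 1 -> 1 = 5
~φ = ~4 = 1
ψ & ψ = 4 & 4 = 4
~φ -> (ψ & ψ) = 1 -> 4 = 5
~(~φ -> (ψ & ψ)) = ~5 = 0
((((χ -> φ) | (χ | ψ)) -> ~(φ | φ)) -> ((χ & φ) & ((χ & χ) | (χ & χ)))) | ~(~φ -> (ψ & ψ)) = 5 | 0 = 5
~~(((χ & φ) & (ψ -> φ)) | ((χ -> φ) & ((χ & ψ) | (χ | ψ)))) | (((((χ -> φ) | (χ | ψ)) -> ~(φ | φ)) -> ((χ & φ) & ((χ & χ) | (χ & χ)))) | ~(~φ -> (ψ & ψ))) = 4 | 5 = 5

5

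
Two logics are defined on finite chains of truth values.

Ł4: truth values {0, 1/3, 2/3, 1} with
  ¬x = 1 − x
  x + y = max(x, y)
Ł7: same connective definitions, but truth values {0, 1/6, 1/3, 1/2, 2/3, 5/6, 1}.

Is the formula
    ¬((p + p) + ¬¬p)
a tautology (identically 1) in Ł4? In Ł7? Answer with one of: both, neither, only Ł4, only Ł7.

In Ł4: at p = 1/3 the value is 2/3 — not a tautology.
In Ł7: at p = 1/6 the value is 5/6 — not a tautology.

neither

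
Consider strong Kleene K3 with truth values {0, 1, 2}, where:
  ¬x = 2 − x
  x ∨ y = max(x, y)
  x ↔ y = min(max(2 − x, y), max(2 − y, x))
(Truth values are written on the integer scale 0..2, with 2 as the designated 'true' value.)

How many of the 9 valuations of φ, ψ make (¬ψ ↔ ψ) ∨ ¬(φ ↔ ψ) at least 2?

φ = 0, ψ = 0 ↦ 0  <
φ = 0, ψ = 1 ↦ 1  <
φ = 0, ψ = 2 ↦ 2  ≥
φ = 1, ψ = 0 ↦ 1  <
φ = 1, ψ = 1 ↦ 1  <
φ = 1, ψ = 2 ↦ 1  <
φ = 2, ψ = 0 ↦ 2  ≥
φ = 2, ψ = 1 ↦ 1  <
φ = 2, ψ = 2 ↦ 0  <
So 2 of the 9 assignments meet the threshold.

2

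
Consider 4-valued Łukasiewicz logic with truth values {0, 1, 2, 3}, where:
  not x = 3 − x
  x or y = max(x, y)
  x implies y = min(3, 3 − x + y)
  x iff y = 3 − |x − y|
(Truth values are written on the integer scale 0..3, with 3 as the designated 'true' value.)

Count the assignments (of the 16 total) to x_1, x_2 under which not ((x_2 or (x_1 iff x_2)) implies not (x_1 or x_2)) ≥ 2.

6

x_1 = 0, x_2 = 0 ↦ 0  <
x_1 = 0, x_2 = 1 ↦ 0  <
x_1 = 0, x_2 = 2 ↦ 1  <
x_1 = 0, x_2 = 3 ↦ 3  ≥
x_1 = 1, x_2 = 0 ↦ 0  <
x_1 = 1, x_2 = 1 ↦ 1  <
x_1 = 1, x_2 = 2 ↦ 1  <
x_1 = 1, x_2 = 3 ↦ 3  ≥
x_1 = 2, x_2 = 0 ↦ 0  <
x_1 = 2, x_2 = 1 ↦ 1  <
x_1 = 2, x_2 = 2 ↦ 2  ≥
x_1 = 2, x_2 = 3 ↦ 3  ≥
x_1 = 3, x_2 = 0 ↦ 0  <
x_1 = 3, x_2 = 1 ↦ 1  <
x_1 = 3, x_2 = 2 ↦ 2  ≥
x_1 = 3, x_2 = 3 ↦ 3  ≥
So 6 of the 16 assignments meet the threshold.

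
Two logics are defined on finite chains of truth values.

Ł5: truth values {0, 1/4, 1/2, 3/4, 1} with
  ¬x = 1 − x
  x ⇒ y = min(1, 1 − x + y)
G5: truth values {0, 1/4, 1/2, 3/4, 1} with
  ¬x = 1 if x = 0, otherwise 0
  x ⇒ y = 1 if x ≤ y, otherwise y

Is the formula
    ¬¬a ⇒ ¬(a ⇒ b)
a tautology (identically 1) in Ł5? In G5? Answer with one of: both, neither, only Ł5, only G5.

neither

In Ł5: at a = 1/4, b = 1/4 the value is 3/4 — not a tautology.
In G5: at a = 1/4, b = 1/4 the value is 0 — not a tautology.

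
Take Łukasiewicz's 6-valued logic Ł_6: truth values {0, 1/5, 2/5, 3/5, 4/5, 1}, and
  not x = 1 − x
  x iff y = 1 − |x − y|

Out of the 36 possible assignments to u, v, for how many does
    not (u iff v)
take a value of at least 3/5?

12

value 1: 2 assignments (counts)
value 4/5: 4 assignments (counts)
value 3/5: 6 assignments (counts)
value 2/5: 8 assignments
value 1/5: 10 assignments
value 0: 6 assignments
So 12 of the 36 assignments meet the threshold.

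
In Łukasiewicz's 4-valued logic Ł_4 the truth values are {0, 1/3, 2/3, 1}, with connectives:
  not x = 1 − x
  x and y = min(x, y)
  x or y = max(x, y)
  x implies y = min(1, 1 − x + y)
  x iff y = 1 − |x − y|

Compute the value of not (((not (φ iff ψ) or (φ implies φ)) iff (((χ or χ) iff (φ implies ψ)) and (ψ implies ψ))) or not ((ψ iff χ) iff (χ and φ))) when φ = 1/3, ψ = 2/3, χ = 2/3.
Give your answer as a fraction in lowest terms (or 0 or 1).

φ iff ψ = 1/3 iff 2/3 = 2/3
not (φ iff ψ) = not 2/3 = 1/3
φ implies φ = 1/3 implies 1/3 = 1
not (φ iff ψ) or (φ implies φ) = 1/3 or 1 = 1
χ or χ = 2/3 or 2/3 = 2/3
φ implies ψ = 1/3 implies 2/3 = 1
(χ or χ) iff (φ implies ψ) = 2/3 iff 1 = 2/3
ψ implies ψ = 2/3 implies 2/3 = 1
((χ or χ) iff (φ implies ψ)) and (ψ implies ψ) = 2/3 and 1 = 2/3
(not (φ iff ψ) or (φ implies φ)) iff (((χ or χ) iff (φ implies ψ)) and (ψ implies ψ)) = 1 iff 2/3 = 2/3
ψ iff χ = 2/3 iff 2/3 = 1
χ and φ = 2/3 and 1/3 = 1/3
(ψ iff χ) iff (χ and φ) = 1 iff 1/3 = 1/3
not ((ψ iff χ) iff (χ and φ)) = not 1/3 = 2/3
((not (φ iff ψ) or (φ implies φ)) iff (((χ or χ) iff (φ implies ψ)) and (ψ implies ψ))) or not ((ψ iff χ) iff (χ and φ)) = 2/3 or 2/3 = 2/3
not (((not (φ iff ψ) or (φ implies φ)) iff (((χ or χ) iff (φ implies ψ)) and (ψ implies ψ))) or not ((ψ iff χ) iff (χ and φ))) = not 2/3 = 1/3

1/3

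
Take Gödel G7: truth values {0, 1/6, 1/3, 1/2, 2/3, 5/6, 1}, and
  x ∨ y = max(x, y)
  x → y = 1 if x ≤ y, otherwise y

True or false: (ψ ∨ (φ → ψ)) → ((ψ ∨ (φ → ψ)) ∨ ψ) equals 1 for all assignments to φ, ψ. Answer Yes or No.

At φ = 1/2, ψ = 1/6, for instance:
φ → ψ = 1/2 → 1/6 = 1/6
ψ ∨ (φ → ψ) = 1/6 ∨ 1/6 = 1/6
(ψ ∨ (φ → ψ)) ∨ ψ = 1/6 ∨ 1/6 = 1/6
(ψ ∨ (φ → ψ)) → ((ψ ∨ (φ → ψ)) ∨ ψ) = 1/6 → 1/6 = 1
and checking the remaining 48 assignments likewise gives ≥ 1 in every case.

Yes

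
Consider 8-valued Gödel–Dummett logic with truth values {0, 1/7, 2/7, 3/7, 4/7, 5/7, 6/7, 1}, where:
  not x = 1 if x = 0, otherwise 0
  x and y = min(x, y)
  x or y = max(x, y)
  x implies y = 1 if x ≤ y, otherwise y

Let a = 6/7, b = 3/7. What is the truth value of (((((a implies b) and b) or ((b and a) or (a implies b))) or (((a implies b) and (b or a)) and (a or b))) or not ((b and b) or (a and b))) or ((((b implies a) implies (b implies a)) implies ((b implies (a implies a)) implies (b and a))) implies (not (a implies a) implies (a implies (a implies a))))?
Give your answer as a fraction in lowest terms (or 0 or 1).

a implies b = 6/7 implies 3/7 = 3/7
(a implies b) and b = 3/7 and 3/7 = 3/7
b and a = 3/7 and 6/7 = 3/7
a implies b = 6/7 implies 3/7 = 3/7
(b and a) or (a implies b) = 3/7 or 3/7 = 3/7
((a implies b) and b) or ((b and a) or (a implies b)) = 3/7 or 3/7 = 3/7
a implies b = 6/7 implies 3/7 = 3/7
b or a = 3/7 or 6/7 = 6/7
(a implies b) and (b or a) = 3/7 and 6/7 = 3/7
a or b = 6/7 or 3/7 = 6/7
((a implies b) and (b or a)) and (a or b) = 3/7 and 6/7 = 3/7
(((a implies b) and b) or ((b and a) or (a implies b))) or (((a implies b) and (b or a)) and (a or b)) = 3/7 or 3/7 = 3/7
b and b = 3/7 and 3/7 = 3/7
a and b = 6/7 and 3/7 = 3/7
(b and b) or (a and b) = 3/7 or 3/7 = 3/7
not ((b and b) or (a and b)) = not 3/7 = 0
((((a implies b) and b) or ((b and a) or (a implies b))) or (((a implies b) and (b or a)) and (a or b))) or not ((b and b) or (a and b)) = 3/7 or 0 = 3/7
b implies a = 3/7 implies 6/7 = 1
b implies a = 3/7 implies 6/7 = 1
(b implies a) implies (b implies a) = 1 implies 1 = 1
a implies a = 6/7 implies 6/7 = 1
b implies (a implies a) = 3/7 implies 1 = 1
b and a = 3/7 and 6/7 = 3/7
(b implies (a implies a)) implies (b and a) = 1 implies 3/7 = 3/7
((b implies a) implies (b implies a)) implies ((b implies (a implies a)) implies (b and a)) = 1 implies 3/7 = 3/7
a implies a = 6/7 implies 6/7 = 1
not (a implies a) = not 1 = 0
a implies a = 6/7 implies 6/7 = 1
a implies (a implies a) = 6/7 implies 1 = 1
not (a implies a) implies (a implies (a implies a)) = 0 implies 1 = 1
(((b implies a) implies (b implies a)) implies ((b implies (a implies a)) implies (b and a))) implies (not (a implies a) implies (a implies (a implies a))) = 3/7 implies 1 = 1
(((((a implies b) and b) or ((b and a) or (a implies b))) or (((a implies b) and (b or a)) and (a or b))) or not ((b and b) or (a and b))) or ((((b implies a) implies (b implies a)) implies ((b implies (a implies a)) implies (b and a))) implies (not (a implies a) implies (a implies (a implies a)))) = 3/7 or 1 = 1

1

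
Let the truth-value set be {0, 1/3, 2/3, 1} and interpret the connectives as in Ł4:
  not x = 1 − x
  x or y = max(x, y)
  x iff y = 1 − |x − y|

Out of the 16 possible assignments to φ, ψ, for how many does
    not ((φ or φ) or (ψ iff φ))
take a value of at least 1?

φ = 0, ψ = 0 ↦ 0  <
φ = 0, ψ = 1/3 ↦ 1/3  <
φ = 0, ψ = 2/3 ↦ 2/3  <
φ = 0, ψ = 1 ↦ 1  ≥
φ = 1/3, ψ = 0 ↦ 1/3  <
φ = 1/3, ψ = 1/3 ↦ 0  <
φ = 1/3, ψ = 2/3 ↦ 1/3  <
φ = 1/3, ψ = 1 ↦ 2/3  <
φ = 2/3, ψ = 0 ↦ 1/3  <
φ = 2/3, ψ = 1/3 ↦ 1/3  <
φ = 2/3, ψ = 2/3 ↦ 0  <
φ = 2/3, ψ = 1 ↦ 1/3  <
φ = 1, ψ = 0 ↦ 0  <
φ = 1, ψ = 1/3 ↦ 0  <
φ = 1, ψ = 2/3 ↦ 0  <
φ = 1, ψ = 1 ↦ 0  <
So 1 of the 16 assignments meets the threshold.

1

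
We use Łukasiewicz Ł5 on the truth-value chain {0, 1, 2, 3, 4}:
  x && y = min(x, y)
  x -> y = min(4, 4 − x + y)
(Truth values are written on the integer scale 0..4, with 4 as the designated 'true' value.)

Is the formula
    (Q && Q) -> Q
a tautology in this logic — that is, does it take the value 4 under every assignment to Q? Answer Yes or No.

Yes

Q = 0 ↦ 4
Q = 1 ↦ 4
Q = 2 ↦ 4
Q = 3 ↦ 4
Q = 4 ↦ 4
Every assignment gives a value ≥ 4.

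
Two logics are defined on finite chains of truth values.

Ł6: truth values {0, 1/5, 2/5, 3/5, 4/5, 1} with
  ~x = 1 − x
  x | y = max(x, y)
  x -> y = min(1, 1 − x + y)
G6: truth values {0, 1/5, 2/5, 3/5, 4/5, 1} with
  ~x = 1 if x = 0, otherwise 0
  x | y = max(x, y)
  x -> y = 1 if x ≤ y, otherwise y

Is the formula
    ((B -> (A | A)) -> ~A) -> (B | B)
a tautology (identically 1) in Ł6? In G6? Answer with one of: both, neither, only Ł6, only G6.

neither

In Ł6: at A = 0, B = 0 the value is 0 — not a tautology.
In G6: at A = 0, B = 0 the value is 0 — not a tautology.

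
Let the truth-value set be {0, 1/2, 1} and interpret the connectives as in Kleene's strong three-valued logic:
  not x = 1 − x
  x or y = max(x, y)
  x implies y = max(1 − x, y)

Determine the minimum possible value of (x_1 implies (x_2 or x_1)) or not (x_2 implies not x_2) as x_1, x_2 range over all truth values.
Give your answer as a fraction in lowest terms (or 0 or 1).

Take x_1 = 1/2, x_2 = 0:
x_2 or x_1 = 0 or 1/2 = 1/2
x_1 implies (x_2 or x_1) = 1/2 implies 1/2 = 1/2
not x_2 = not 0 = 1
x_2 implies not x_2 = 0 implies 1 = 1
not (x_2 implies not x_2) = not 1 = 0
(x_1 implies (x_2 or x_1)) or not (x_2 implies not x_2) = 1/2 or 0 = 1/2
No assignment yields a value below 1/2, so this is the minimum.

1/2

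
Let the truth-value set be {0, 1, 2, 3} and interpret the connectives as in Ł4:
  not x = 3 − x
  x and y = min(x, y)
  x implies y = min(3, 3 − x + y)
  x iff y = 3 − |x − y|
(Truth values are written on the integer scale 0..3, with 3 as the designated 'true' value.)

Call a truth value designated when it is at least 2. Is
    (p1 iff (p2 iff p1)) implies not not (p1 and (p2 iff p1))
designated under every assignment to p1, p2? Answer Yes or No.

Counterexample: take p1 = 0, p2 = 2.
p2 iff p1 = 2 iff 0 = 1
p1 iff (p2 iff p1) = 0 iff 1 = 2
p2 iff p1 = 2 iff 0 = 1
p1 and (p2 iff p1) = 0 and 1 = 0
not (p1 and (p2 iff p1)) = not 0 = 3
not not (p1 and (p2 iff p1)) = not 3 = 0
(p1 iff (p2 iff p1)) implies not not (p1 and (p2 iff p1)) = 2 implies 0 = 1
This gives 1, which is below 2.

No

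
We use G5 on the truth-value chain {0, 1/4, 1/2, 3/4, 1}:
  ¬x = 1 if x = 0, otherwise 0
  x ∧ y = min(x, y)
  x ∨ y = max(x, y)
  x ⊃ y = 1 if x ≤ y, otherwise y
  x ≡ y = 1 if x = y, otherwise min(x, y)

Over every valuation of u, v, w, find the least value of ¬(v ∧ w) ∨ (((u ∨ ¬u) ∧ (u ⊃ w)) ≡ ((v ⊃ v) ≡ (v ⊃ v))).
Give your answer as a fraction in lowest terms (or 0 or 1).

1/4

Take u = 1/4, v = 1/4, w = 1/4:
v ∧ w = 1/4 ∧ 1/4 = 1/4
¬(v ∧ w) = ¬1/4 = 0
¬u = ¬1/4 = 0
u ∨ ¬u = 1/4 ∨ 0 = 1/4
u ⊃ w = 1/4 ⊃ 1/4 = 1
(u ∨ ¬u) ∧ (u ⊃ w) = 1/4 ∧ 1 = 1/4
v ⊃ v = 1/4 ⊃ 1/4 = 1
v ⊃ v = 1/4 ⊃ 1/4 = 1
(v ⊃ v) ≡ (v ⊃ v) = 1 ≡ 1 = 1
((u ∨ ¬u) ∧ (u ⊃ w)) ≡ ((v ⊃ v) ≡ (v ⊃ v)) = 1/4 ≡ 1 = 1/4
¬(v ∧ w) ∨ (((u ∨ ¬u) ∧ (u ⊃ w)) ≡ ((v ⊃ v) ≡ (v ⊃ v))) = 0 ∨ 1/4 = 1/4
No assignment yields a value below 1/4, so this is the minimum.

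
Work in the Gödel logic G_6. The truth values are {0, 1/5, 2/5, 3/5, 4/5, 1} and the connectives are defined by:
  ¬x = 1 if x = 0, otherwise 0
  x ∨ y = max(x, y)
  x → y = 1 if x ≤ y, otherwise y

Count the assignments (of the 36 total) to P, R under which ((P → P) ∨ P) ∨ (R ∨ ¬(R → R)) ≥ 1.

value 1: 36 assignments (counts)
So 36 of the 36 assignments meet the threshold.

36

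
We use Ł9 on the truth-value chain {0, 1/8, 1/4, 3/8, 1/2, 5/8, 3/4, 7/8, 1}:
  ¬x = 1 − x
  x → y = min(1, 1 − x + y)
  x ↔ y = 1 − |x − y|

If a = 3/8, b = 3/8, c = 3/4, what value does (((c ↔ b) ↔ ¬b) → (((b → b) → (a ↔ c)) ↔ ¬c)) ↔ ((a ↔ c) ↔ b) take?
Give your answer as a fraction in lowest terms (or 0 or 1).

7/8

c ↔ b = 3/4 ↔ 3/8 = 5/8
¬b = ¬3/8 = 5/8
(c ↔ b) ↔ ¬b = 5/8 ↔ 5/8 = 1
b → b = 3/8 → 3/8 = 1
a ↔ c = 3/8 ↔ 3/4 = 5/8
(b → b) → (a ↔ c) = 1 → 5/8 = 5/8
¬c = ¬3/4 = 1/4
((b → b) → (a ↔ c)) ↔ ¬c = 5/8 ↔ 1/4 = 5/8
((c ↔ b) ↔ ¬b) → (((b → b) → (a ↔ c)) ↔ ¬c) = 1 → 5/8 = 5/8
a ↔ c = 3/8 ↔ 3/4 = 5/8
(a ↔ c) ↔ b = 5/8 ↔ 3/8 = 3/4
(((c ↔ b) ↔ ¬b) → (((b → b) → (a ↔ c)) ↔ ¬c)) ↔ ((a ↔ c) ↔ b) = 5/8 ↔ 3/4 = 7/8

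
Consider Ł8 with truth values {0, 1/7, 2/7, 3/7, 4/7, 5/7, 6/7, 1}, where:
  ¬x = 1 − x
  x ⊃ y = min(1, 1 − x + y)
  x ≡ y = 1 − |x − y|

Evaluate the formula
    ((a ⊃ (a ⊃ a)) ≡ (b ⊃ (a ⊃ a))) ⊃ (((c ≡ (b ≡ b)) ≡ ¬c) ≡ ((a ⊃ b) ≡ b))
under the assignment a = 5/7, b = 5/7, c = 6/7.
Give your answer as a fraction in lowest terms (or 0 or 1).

a ⊃ a = 5/7 ⊃ 5/7 = 1
a ⊃ (a ⊃ a) = 5/7 ⊃ 1 = 1
a ⊃ a = 5/7 ⊃ 5/7 = 1
b ⊃ (a ⊃ a) = 5/7 ⊃ 1 = 1
(a ⊃ (a ⊃ a)) ≡ (b ⊃ (a ⊃ a)) = 1 ≡ 1 = 1
b ≡ b = 5/7 ≡ 5/7 = 1
c ≡ (b ≡ b) = 6/7 ≡ 1 = 6/7
¬c = ¬6/7 = 1/7
(c ≡ (b ≡ b)) ≡ ¬c = 6/7 ≡ 1/7 = 2/7
a ⊃ b = 5/7 ⊃ 5/7 = 1
(a ⊃ b) ≡ b = 1 ≡ 5/7 = 5/7
((c ≡ (b ≡ b)) ≡ ¬c) ≡ ((a ⊃ b) ≡ b) = 2/7 ≡ 5/7 = 4/7
((a ⊃ (a ⊃ a)) ≡ (b ⊃ (a ⊃ a))) ⊃ (((c ≡ (b ≡ b)) ≡ ¬c) ≡ ((a ⊃ b) ≡ b)) = 1 ⊃ 4/7 = 4/7

4/7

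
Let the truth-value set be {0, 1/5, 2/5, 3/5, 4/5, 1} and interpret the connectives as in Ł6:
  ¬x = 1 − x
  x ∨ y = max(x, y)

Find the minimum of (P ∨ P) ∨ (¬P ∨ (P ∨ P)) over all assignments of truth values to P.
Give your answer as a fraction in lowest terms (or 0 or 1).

Take P = 2/5:
P ∨ P = 2/5 ∨ 2/5 = 2/5
¬P = ¬2/5 = 3/5
P ∨ P = 2/5 ∨ 2/5 = 2/5
¬P ∨ (P ∨ P) = 3/5 ∨ 2/5 = 3/5
(P ∨ P) ∨ (¬P ∨ (P ∨ P)) = 2/5 ∨ 3/5 = 3/5
No assignment yields a value below 3/5, so this is the minimum.

3/5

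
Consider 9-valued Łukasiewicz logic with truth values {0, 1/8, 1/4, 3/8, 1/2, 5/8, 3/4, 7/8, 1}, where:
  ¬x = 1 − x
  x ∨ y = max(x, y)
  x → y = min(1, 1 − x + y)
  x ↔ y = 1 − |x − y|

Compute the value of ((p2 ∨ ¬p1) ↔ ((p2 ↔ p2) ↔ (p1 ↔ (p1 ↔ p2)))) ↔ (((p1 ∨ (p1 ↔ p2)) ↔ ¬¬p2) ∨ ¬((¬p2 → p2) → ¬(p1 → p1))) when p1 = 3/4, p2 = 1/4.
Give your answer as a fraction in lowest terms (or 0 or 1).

1

¬p1 = ¬3/4 = 1/4
p2 ∨ ¬p1 = 1/4 ∨ 1/4 = 1/4
p2 ↔ p2 = 1/4 ↔ 1/4 = 1
p1 ↔ p2 = 3/4 ↔ 1/4 = 1/2
p1 ↔ (p1 ↔ p2) = 3/4 ↔ 1/2 = 3/4
(p2 ↔ p2) ↔ (p1 ↔ (p1 ↔ p2)) = 1 ↔ 3/4 = 3/4
(p2 ∨ ¬p1) ↔ ((p2 ↔ p2) ↔ (p1 ↔ (p1 ↔ p2))) = 1/4 ↔ 3/4 = 1/2
p1 ↔ p2 = 3/4 ↔ 1/4 = 1/2
p1 ∨ (p1 ↔ p2) = 3/4 ∨ 1/2 = 3/4
¬p2 = ¬1/4 = 3/4
¬¬p2 = ¬3/4 = 1/4
(p1 ∨ (p1 ↔ p2)) ↔ ¬¬p2 = 3/4 ↔ 1/4 = 1/2
¬p2 = ¬1/4 = 3/4
¬p2 → p2 = 3/4 → 1/4 = 1/2
p1 → p1 = 3/4 → 3/4 = 1
¬(p1 → p1) = ¬1 = 0
(¬p2 → p2) → ¬(p1 → p1) = 1/2 → 0 = 1/2
¬((¬p2 → p2) → ¬(p1 → p1)) = ¬1/2 = 1/2
((p1 ∨ (p1 ↔ p2)) ↔ ¬¬p2) ∨ ¬((¬p2 → p2) → ¬(p1 → p1)) = 1/2 ∨ 1/2 = 1/2
((p2 ∨ ¬p1) ↔ ((p2 ↔ p2) ↔ (p1 ↔ (p1 ↔ p2)))) ↔ (((p1 ∨ (p1 ↔ p2)) ↔ ¬¬p2) ∨ ¬((¬p2 → p2) → ¬(p1 → p1))) = 1/2 ↔ 1/2 = 1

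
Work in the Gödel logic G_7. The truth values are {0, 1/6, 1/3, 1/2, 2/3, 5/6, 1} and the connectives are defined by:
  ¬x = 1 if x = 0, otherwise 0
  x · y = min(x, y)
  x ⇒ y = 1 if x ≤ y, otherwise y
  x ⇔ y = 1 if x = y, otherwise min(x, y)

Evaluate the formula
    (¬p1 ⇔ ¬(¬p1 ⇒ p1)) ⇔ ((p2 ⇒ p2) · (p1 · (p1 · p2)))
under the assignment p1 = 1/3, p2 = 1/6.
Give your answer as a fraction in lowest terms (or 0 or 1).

¬p1 = ¬1/3 = 0
¬p1 = ¬1/3 = 0
¬p1 ⇒ p1 = 0 ⇒ 1/3 = 1
¬(¬p1 ⇒ p1) = ¬1 = 0
¬p1 ⇔ ¬(¬p1 ⇒ p1) = 0 ⇔ 0 = 1
p2 ⇒ p2 = 1/6 ⇒ 1/6 = 1
p1 · p2 = 1/3 · 1/6 = 1/6
p1 · (p1 · p2) = 1/3 · 1/6 = 1/6
(p2 ⇒ p2) · (p1 · (p1 · p2)) = 1 · 1/6 = 1/6
(¬p1 ⇔ ¬(¬p1 ⇒ p1)) ⇔ ((p2 ⇒ p2) · (p1 · (p1 · p2))) = 1 ⇔ 1/6 = 1/6

1/6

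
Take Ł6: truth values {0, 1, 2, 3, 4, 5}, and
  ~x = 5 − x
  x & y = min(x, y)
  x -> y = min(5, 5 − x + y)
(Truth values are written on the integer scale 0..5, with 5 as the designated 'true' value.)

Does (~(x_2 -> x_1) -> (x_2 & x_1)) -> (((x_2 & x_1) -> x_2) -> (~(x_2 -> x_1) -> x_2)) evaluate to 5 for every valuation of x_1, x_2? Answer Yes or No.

At x_1 = 2, x_2 = 4, for instance:
x_2 -> x_1 = 4 -> 2 = 3
~(x_2 -> x_1) = ~3 = 2
x_2 & x_1 = 4 & 2 = 2
~(x_2 -> x_1) -> (x_2 & x_1) = 2 -> 2 = 5
(x_2 & x_1) -> x_2 = 2 -> 4 = 5
~(x_2 -> x_1) -> x_2 = 2 -> 4 = 5
((x_2 & x_1) -> x_2) -> (~(x_2 -> x_1) -> x_2) = 5 -> 5 = 5
(~(x_2 -> x_1) -> (x_2 & x_1)) -> (((x_2 & x_1) -> x_2) -> (~(x_2 -> x_1) -> x_2)) = 5 -> 5 = 5
and checking the remaining 35 assignments likewise gives ≥ 5 in every case.

Yes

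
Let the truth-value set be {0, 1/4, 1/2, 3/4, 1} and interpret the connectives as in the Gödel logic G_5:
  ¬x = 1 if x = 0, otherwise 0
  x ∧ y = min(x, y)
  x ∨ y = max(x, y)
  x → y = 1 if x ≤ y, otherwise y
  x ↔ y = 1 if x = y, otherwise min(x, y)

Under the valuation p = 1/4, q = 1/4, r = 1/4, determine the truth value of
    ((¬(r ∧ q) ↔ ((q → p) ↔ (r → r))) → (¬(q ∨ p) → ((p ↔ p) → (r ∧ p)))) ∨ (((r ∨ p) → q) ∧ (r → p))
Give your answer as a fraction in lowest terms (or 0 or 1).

r ∧ q = 1/4 ∧ 1/4 = 1/4
¬(r ∧ q) = ¬1/4 = 0
q → p = 1/4 → 1/4 = 1
r → r = 1/4 → 1/4 = 1
(q → p) ↔ (r → r) = 1 ↔ 1 = 1
¬(r ∧ q) ↔ ((q → p) ↔ (r → r)) = 0 ↔ 1 = 0
q ∨ p = 1/4 ∨ 1/4 = 1/4
¬(q ∨ p) = ¬1/4 = 0
p ↔ p = 1/4 ↔ 1/4 = 1
r ∧ p = 1/4 ∧ 1/4 = 1/4
(p ↔ p) → (r ∧ p) = 1 → 1/4 = 1/4
¬(q ∨ p) → ((p ↔ p) → (r ∧ p)) = 0 → 1/4 = 1
(¬(r ∧ q) ↔ ((q → p) ↔ (r → r))) → (¬(q ∨ p) → ((p ↔ p) → (r ∧ p))) = 0 → 1 = 1
r ∨ p = 1/4 ∨ 1/4 = 1/4
(r ∨ p) → q = 1/4 → 1/4 = 1
r → p = 1/4 → 1/4 = 1
((r ∨ p) → q) ∧ (r → p) = 1 ∧ 1 = 1
((¬(r ∧ q) ↔ ((q → p) ↔ (r → r))) → (¬(q ∨ p) → ((p ↔ p) → (r ∧ p)))) ∨ (((r ∨ p) → q) ∧ (r → p)) = 1 ∨ 1 = 1

1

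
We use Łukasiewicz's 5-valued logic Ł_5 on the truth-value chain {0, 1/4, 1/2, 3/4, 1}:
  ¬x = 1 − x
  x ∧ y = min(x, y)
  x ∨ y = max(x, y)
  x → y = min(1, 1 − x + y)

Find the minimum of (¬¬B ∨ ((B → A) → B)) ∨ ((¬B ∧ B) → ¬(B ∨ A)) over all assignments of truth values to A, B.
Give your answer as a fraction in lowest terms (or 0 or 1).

1/2

Take A = 1, B = 1/2:
¬B = ¬1/2 = 1/2
¬¬B = ¬1/2 = 1/2
B → A = 1/2 → 1 = 1
(B → A) → B = 1 → 1/2 = 1/2
¬¬B ∨ ((B → A) → B) = 1/2 ∨ 1/2 = 1/2
¬B = ¬1/2 = 1/2
¬B ∧ B = 1/2 ∧ 1/2 = 1/2
B ∨ A = 1/2 ∨ 1 = 1
¬(B ∨ A) = ¬1 = 0
(¬B ∧ B) → ¬(B ∨ A) = 1/2 → 0 = 1/2
(¬¬B ∨ ((B → A) → B)) ∨ ((¬B ∧ B) → ¬(B ∨ A)) = 1/2 ∨ 1/2 = 1/2
No assignment yields a value below 1/2, so this is the minimum.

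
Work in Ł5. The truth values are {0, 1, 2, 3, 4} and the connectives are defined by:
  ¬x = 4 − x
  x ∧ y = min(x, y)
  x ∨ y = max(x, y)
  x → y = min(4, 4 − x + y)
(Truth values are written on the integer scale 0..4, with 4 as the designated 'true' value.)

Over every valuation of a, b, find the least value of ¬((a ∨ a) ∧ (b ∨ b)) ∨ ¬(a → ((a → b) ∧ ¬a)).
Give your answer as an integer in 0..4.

2

Take a = 2, b = 2:
a ∨ a = 2 ∨ 2 = 2
b ∨ b = 2 ∨ 2 = 2
(a ∨ a) ∧ (b ∨ b) = 2 ∧ 2 = 2
¬((a ∨ a) ∧ (b ∨ b)) = ¬2 = 2
a → b = 2 → 2 = 4
¬a = ¬2 = 2
(a → b) ∧ ¬a = 4 ∧ 2 = 2
a → ((a → b) ∧ ¬a) = 2 → 2 = 4
¬(a → ((a → b) ∧ ¬a)) = ¬4 = 0
¬((a ∨ a) ∧ (b ∨ b)) ∨ ¬(a → ((a → b) ∧ ¬a)) = 2 ∨ 0 = 2
No assignment yields a value below 2, so this is the minimum.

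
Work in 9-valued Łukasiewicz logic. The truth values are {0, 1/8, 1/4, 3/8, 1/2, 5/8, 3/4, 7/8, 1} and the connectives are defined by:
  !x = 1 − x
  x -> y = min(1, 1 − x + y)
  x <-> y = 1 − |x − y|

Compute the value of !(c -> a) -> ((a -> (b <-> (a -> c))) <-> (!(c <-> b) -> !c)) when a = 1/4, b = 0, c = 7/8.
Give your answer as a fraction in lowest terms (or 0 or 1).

7/8

c -> a = 7/8 -> 1/4 = 3/8
!(c -> a) = !3/8 = 5/8
a -> c = 1/4 -> 7/8 = 1
b <-> (a -> c) = 0 <-> 1 = 0
a -> (b <-> (a -> c)) = 1/4 -> 0 = 3/4
c <-> b = 7/8 <-> 0 = 1/8
!(c <-> b) = !1/8 = 7/8
!c = !7/8 = 1/8
!(c <-> b) -> !c = 7/8 -> 1/8 = 1/4
(a -> (b <-> (a -> c))) <-> (!(c <-> b) -> !c) = 3/4 <-> 1/4 = 1/2
!(c -> a) -> ((a -> (b <-> (a -> c))) <-> (!(c <-> b) -> !c)) = 5/8 -> 1/2 = 7/8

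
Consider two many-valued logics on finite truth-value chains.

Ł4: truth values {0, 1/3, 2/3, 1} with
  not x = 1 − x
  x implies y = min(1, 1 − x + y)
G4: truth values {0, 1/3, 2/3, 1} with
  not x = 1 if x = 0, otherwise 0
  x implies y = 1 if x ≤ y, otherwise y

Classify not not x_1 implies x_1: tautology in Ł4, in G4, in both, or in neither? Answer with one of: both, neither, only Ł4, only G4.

only Ł4

In Ł4: every assignment gives 1 — tautology.
In G4: at x_1 = 1/3 the value is 1/3 — not a tautology.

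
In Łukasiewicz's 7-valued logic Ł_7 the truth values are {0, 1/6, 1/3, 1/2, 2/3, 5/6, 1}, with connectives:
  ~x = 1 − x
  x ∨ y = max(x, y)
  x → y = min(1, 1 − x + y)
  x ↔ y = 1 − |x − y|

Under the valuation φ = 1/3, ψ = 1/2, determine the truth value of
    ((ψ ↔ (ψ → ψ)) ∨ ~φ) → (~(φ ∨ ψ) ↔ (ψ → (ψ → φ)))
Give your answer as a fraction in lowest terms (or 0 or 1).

5/6

ψ → ψ = 1/2 → 1/2 = 1
ψ ↔ (ψ → ψ) = 1/2 ↔ 1 = 1/2
~φ = ~1/3 = 2/3
(ψ ↔ (ψ → ψ)) ∨ ~φ = 1/2 ∨ 2/3 = 2/3
φ ∨ ψ = 1/3 ∨ 1/2 = 1/2
~(φ ∨ ψ) = ~1/2 = 1/2
ψ → φ = 1/2 → 1/3 = 5/6
ψ → (ψ → φ) = 1/2 → 5/6 = 1
~(φ ∨ ψ) ↔ (ψ → (ψ → φ)) = 1/2 ↔ 1 = 1/2
((ψ ↔ (ψ → ψ)) ∨ ~φ) → (~(φ ∨ ψ) ↔ (ψ → (ψ → φ))) = 2/3 → 1/2 = 5/6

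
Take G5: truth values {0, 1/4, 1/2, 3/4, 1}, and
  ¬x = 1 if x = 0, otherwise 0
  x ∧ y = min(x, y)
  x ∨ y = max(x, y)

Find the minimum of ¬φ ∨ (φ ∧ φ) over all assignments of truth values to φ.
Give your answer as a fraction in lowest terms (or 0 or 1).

Take φ = 1/4:
¬φ = ¬1/4 = 0
φ ∧ φ = 1/4 ∧ 1/4 = 1/4
¬φ ∨ (φ ∧ φ) = 0 ∨ 1/4 = 1/4
No assignment yields a value below 1/4, so this is the minimum.

1/4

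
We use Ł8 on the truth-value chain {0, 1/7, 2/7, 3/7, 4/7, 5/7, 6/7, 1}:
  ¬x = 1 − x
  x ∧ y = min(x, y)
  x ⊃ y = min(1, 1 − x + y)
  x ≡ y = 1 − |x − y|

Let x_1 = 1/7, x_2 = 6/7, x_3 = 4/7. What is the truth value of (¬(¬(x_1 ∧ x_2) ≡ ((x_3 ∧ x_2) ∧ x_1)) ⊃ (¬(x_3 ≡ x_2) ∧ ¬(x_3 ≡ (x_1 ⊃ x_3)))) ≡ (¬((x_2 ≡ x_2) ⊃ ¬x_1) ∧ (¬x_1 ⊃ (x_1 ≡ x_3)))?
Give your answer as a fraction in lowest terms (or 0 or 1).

x_1 ∧ x_2 = 1/7 ∧ 6/7 = 1/7
¬(x_1 ∧ x_2) = ¬1/7 = 6/7
x_3 ∧ x_2 = 4/7 ∧ 6/7 = 4/7
(x_3 ∧ x_2) ∧ x_1 = 4/7 ∧ 1/7 = 1/7
¬(x_1 ∧ x_2) ≡ ((x_3 ∧ x_2) ∧ x_1) = 6/7 ≡ 1/7 = 2/7
¬(¬(x_1 ∧ x_2) ≡ ((x_3 ∧ x_2) ∧ x_1)) = ¬2/7 = 5/7
x_3 ≡ x_2 = 4/7 ≡ 6/7 = 5/7
¬(x_3 ≡ x_2) = ¬5/7 = 2/7
x_1 ⊃ x_3 = 1/7 ⊃ 4/7 = 1
x_3 ≡ (x_1 ⊃ x_3) = 4/7 ≡ 1 = 4/7
¬(x_3 ≡ (x_1 ⊃ x_3)) = ¬4/7 = 3/7
¬(x_3 ≡ x_2) ∧ ¬(x_3 ≡ (x_1 ⊃ x_3)) = 2/7 ∧ 3/7 = 2/7
¬(¬(x_1 ∧ x_2) ≡ ((x_3 ∧ x_2) ∧ x_1)) ⊃ (¬(x_3 ≡ x_2) ∧ ¬(x_3 ≡ (x_1 ⊃ x_3))) = 5/7 ⊃ 2/7 = 4/7
x_2 ≡ x_2 = 6/7 ≡ 6/7 = 1
¬x_1 = ¬1/7 = 6/7
(x_2 ≡ x_2) ⊃ ¬x_1 = 1 ⊃ 6/7 = 6/7
¬((x_2 ≡ x_2) ⊃ ¬x_1) = ¬6/7 = 1/7
¬x_1 = ¬1/7 = 6/7
x_1 ≡ x_3 = 1/7 ≡ 4/7 = 4/7
¬x_1 ⊃ (x_1 ≡ x_3) = 6/7 ⊃ 4/7 = 5/7
¬((x_2 ≡ x_2) ⊃ ¬x_1) ∧ (¬x_1 ⊃ (x_1 ≡ x_3)) = 1/7 ∧ 5/7 = 1/7
(¬(¬(x_1 ∧ x_2) ≡ ((x_3 ∧ x_2) ∧ x_1)) ⊃ (¬(x_3 ≡ x_2) ∧ ¬(x_3 ≡ (x_1 ⊃ x_3)))) ≡ (¬((x_2 ≡ x_2) ⊃ ¬x_1) ∧ (¬x_1 ⊃ (x_1 ≡ x_3))) = 4/7 ≡ 1/7 = 4/7

4/7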